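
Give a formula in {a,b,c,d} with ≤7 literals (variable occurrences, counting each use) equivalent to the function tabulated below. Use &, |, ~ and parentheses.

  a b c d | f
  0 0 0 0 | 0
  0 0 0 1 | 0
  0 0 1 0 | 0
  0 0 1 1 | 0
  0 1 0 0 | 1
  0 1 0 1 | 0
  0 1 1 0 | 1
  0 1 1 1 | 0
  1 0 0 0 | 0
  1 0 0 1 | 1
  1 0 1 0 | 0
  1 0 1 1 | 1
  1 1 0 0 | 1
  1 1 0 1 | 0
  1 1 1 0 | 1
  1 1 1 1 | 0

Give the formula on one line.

((b | d) & (~d | ((a & ~b) & d)))

  (b | d) = 0101111101011111
  ~d = 1010101010101010
  ~b = 1111000011110000
  (a & ~b) = 0000000011110000
  ((a & ~b) & d) = 0000000001010000
  (~d | ((a & ~b) & d)) = 1010101011111010
  ((b | d) & (~d | ((a & ~b) & d))) = 0000101001011010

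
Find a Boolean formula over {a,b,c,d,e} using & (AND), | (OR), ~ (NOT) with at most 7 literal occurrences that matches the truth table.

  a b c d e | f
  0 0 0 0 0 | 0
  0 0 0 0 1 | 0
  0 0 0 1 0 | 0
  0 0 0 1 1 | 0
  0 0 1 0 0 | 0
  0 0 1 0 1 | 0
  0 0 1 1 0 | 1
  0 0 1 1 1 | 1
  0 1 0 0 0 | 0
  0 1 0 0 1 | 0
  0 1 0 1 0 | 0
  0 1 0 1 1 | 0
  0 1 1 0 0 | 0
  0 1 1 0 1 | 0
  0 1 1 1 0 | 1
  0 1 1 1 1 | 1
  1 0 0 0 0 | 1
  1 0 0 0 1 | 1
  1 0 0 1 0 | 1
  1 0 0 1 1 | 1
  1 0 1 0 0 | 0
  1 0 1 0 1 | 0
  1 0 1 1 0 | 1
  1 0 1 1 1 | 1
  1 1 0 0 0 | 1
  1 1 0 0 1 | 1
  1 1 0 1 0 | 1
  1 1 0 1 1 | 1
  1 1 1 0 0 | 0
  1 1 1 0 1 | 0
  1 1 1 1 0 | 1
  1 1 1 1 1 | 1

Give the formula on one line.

  ~c = 11110000111100001111000011110000
  (~c | d) = 11110011111100111111001111110011
  ((~c | d) & a) = 00000000000000001111001111110011
  (c & d) = 00000011000000110000001100000011
  (((~c | d) & a) | (c & d)) = 00000011000000111111001111110011

(((~c | d) & a) | (c & d))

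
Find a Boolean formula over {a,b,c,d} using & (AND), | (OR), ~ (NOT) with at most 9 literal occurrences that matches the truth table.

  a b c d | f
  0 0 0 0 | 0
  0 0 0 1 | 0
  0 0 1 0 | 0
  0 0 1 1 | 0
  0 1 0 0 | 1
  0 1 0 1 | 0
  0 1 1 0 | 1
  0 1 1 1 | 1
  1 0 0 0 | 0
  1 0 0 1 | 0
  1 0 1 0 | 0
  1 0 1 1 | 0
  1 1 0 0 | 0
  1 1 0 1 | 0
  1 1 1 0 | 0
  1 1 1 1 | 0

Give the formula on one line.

  ~a = 1111111100000000
  (~a & b) = 0000111100000000
  (a | c) = 0011001111111111
  ((~a & b) & (a | c)) = 0000001100000000
  ~d = 1010101010101010
  (~d | a) = 1010101011111111
  (((~a & b) & (a | c)) | (~d | a)) = 1010101111111111
  (b & (((~a & b) & (a | c)) | (~d | a))) = 0000101100001111
  (~a & (b & (((~a & b) & (a | c)) | (~d | a)))) = 0000101100000000

(~a & (b & (((~a & b) & (a | c)) | (~d | a))))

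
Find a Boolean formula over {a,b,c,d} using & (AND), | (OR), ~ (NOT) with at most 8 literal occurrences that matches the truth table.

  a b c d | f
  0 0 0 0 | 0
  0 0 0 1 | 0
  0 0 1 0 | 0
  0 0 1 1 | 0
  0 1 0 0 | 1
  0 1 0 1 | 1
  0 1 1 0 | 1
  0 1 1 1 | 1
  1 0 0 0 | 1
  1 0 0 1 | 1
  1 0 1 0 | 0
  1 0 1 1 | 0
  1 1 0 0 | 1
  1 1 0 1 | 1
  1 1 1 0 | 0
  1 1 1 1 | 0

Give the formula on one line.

  ~c = 1100110011001100
  (a & ~c) = 0000000011001100
  ~b = 1111000011110000
  ((a & ~c) | ~b) = 1111000011111100
  ~a = 1111111100000000
  (((a & ~c) | ~b) | ~a) = 1111111111111100
  ((((a & ~c) | ~b) | ~a) & b) = 0000111100001100
  (((((a & ~c) | ~b) | ~a) & b) | (a & ~c)) = 0000111111001100

(((((a & ~c) | ~b) | ~a) & b) | (a & ~c))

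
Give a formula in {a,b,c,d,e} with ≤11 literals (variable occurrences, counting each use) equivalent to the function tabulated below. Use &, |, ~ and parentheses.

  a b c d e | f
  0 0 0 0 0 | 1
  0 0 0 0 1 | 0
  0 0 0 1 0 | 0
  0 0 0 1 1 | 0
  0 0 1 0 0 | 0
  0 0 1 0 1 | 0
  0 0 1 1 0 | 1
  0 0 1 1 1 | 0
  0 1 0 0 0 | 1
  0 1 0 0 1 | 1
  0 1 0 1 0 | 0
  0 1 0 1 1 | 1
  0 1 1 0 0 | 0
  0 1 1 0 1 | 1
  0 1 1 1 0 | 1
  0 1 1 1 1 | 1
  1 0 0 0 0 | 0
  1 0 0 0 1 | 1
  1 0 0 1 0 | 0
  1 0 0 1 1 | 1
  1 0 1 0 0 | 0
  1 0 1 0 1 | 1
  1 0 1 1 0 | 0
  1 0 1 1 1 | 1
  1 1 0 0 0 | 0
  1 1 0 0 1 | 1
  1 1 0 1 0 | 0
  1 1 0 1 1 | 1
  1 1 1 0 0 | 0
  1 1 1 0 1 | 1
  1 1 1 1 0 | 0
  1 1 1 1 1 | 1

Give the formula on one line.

(((a | b) & e) | ((~c | d) & ((~a & ~e) & (~d | c))))

  (a | b) = 00000000111111111111111111111111
  ((a | b) & e) = 00000000010101010101010101010101
  ~c = 11110000111100001111000011110000
  (~c | d) = 11110011111100111111001111110011
  ~a = 11111111111111110000000000000000
  ~e = 10101010101010101010101010101010
  (~a & ~e) = 10101010101010100000000000000000
  ~d = 11001100110011001100110011001100
  (~d | c) = 11001111110011111100111111001111
  ((~a & ~e) & (~d | c)) = 10001010100010100000000000000000
  ((~c | d) & ((~a & ~e) & (~d | c))) = 10000010100000100000000000000000
  (((a | b) & e) | ((~c | d) & ((~a & ~e) & (~d | c)))) = 10000010110101110101010101010101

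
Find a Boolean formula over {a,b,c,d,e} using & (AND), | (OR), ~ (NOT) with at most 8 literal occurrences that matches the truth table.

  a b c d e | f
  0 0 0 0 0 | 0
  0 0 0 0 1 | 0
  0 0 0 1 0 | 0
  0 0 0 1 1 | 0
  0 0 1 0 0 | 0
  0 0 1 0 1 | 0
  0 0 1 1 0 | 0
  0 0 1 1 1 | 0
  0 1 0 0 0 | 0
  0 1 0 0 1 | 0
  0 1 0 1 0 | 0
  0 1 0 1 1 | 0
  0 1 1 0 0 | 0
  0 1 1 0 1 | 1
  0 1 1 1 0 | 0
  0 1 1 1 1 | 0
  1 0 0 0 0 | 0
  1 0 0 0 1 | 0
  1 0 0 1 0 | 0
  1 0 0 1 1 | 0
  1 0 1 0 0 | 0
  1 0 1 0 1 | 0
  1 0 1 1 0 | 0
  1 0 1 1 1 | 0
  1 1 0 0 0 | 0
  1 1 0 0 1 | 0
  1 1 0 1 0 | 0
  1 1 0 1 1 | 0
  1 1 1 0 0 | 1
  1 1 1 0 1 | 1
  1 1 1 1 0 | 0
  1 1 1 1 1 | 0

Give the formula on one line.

  ~e = 10101010101010101010101010101010
  ~a = 11111111111111110000000000000000
  (~e | ~a) = 11111111111111111010101010101010
  ~d = 11001100110011001100110011001100
  ((~e | ~a) | ~d) = 11111111111111111110111011101110
  (b & c) = 00000000000011110000000000001111
  (e | a) = 01010101010101011111111111111111
  ((b & c) & (e | a)) = 00000000000001010000000000001111
  (((~e | ~a) | ~d) & ((b & c) & (e | a))) = 00000000000001010000000000001110
  ((((~e | ~a) | ~d) & ((b & c) & (e | a))) & ~d) = 00000000000001000000000000001100

((((~e | ~a) | ~d) & ((b & c) & (e | a))) & ~d)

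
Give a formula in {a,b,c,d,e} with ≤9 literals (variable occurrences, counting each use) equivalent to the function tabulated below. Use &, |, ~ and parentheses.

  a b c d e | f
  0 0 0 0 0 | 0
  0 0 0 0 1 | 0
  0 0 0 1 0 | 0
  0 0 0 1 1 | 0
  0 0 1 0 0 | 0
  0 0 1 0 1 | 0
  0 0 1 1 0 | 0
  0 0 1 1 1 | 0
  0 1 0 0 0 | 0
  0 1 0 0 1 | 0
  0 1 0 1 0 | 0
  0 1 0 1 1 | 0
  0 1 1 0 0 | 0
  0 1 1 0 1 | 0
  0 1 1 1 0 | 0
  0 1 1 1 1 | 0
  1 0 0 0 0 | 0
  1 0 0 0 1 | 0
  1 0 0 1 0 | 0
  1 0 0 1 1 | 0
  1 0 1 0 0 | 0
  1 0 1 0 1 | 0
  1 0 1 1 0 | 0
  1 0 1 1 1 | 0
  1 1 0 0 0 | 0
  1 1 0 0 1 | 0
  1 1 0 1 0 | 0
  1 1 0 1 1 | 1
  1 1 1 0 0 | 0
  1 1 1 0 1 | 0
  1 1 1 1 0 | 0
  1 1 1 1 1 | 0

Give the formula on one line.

(~c & (((~e | a) & e) & (b & d)))

  ~c = 11110000111100001111000011110000
  ~e = 10101010101010101010101010101010
  (~e | a) = 10101010101010101111111111111111
  ((~e | a) & e) = 00000000000000000101010101010101
  (b & d) = 00000000001100110000000000110011
  (((~e | a) & e) & (b & d)) = 00000000000000000000000000010001
  (~c & (((~e | a) & e) & (b & d))) = 00000000000000000000000000010000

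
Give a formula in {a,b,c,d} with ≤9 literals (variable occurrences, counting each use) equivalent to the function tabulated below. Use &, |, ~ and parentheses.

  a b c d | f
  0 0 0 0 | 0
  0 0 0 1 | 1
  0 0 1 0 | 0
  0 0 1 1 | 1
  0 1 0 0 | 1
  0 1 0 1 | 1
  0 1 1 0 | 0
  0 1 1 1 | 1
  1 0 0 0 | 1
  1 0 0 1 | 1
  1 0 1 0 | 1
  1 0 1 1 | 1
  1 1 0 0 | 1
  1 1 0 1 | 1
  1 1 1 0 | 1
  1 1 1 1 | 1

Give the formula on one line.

  ~c = 1100110011001100
  (~c | a) = 1100110011111111
  (d | (~c | a)) = 1101110111111111
  ~b = 1111000011110000
  (d & ~b) = 0101000001010000
  ((d & ~b) | c) = 0111001101110011
  (a | b) = 0000111111111111
  (((d & ~b) | c) | (a | b)) = 0111111111111111
  ((d | (~c | a)) & (((d & ~b) | c) | (a | b))) = 0101110111111111

((d | (~c | a)) & (((d & ~b) | c) | (a | b)))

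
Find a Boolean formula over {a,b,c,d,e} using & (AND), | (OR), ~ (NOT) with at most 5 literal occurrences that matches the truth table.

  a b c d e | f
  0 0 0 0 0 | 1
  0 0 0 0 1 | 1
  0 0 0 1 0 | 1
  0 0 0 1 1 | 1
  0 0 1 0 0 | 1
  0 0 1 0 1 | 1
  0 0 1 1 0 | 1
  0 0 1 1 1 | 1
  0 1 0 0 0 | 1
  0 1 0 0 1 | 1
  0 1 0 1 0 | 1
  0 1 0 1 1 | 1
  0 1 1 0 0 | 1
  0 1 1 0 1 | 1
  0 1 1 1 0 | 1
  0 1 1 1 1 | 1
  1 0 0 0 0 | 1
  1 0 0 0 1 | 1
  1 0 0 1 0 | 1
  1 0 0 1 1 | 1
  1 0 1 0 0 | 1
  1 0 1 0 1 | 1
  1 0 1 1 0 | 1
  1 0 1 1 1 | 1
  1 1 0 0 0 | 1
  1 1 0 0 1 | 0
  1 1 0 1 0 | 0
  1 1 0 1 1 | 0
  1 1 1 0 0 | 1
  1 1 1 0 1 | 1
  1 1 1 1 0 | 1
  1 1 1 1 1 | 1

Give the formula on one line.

(((~b | (~e & ~d)) | c) | ~a)

  ~b = 11111111000000001111111100000000
  ~e = 10101010101010101010101010101010
  ~d = 11001100110011001100110011001100
  (~e & ~d) = 10001000100010001000100010001000
  (~b | (~e & ~d)) = 11111111100010001111111110001000
  ((~b | (~e & ~d)) | c) = 11111111100011111111111110001111
  ~a = 11111111111111110000000000000000
  (((~b | (~e & ~d)) | c) | ~a) = 11111111111111111111111110001111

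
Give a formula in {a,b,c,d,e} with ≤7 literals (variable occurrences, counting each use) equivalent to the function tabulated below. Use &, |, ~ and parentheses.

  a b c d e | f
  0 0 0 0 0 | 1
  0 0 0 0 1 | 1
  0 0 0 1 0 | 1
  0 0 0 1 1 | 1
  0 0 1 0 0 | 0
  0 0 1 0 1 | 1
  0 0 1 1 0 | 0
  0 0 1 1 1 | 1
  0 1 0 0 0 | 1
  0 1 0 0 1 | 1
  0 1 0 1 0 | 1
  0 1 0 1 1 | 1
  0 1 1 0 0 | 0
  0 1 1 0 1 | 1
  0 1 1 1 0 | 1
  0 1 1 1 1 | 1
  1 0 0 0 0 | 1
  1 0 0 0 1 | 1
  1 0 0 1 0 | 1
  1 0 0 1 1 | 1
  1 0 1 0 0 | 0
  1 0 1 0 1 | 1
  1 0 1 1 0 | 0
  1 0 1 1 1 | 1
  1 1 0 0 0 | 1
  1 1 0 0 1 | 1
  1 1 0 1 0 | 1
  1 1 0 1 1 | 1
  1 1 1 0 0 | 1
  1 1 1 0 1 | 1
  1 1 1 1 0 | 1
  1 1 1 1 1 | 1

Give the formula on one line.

  (b & d) = 00000000001100110000000000110011
  (b & a) = 00000000000000000000000011111111
  ((b & d) | (b & a)) = 00000000001100110000000011111111
  (((b & d) | (b & a)) & c) = 00000000000000110000000000001111
  ~c = 11110000111100001111000011110000
  (~c | e) = 11110101111101011111010111110101
  ((((b & d) | (b & a)) & c) | (~c | e)) = 11110101111101111111010111111111

((((b & d) | (b & a)) & c) | (~c | e))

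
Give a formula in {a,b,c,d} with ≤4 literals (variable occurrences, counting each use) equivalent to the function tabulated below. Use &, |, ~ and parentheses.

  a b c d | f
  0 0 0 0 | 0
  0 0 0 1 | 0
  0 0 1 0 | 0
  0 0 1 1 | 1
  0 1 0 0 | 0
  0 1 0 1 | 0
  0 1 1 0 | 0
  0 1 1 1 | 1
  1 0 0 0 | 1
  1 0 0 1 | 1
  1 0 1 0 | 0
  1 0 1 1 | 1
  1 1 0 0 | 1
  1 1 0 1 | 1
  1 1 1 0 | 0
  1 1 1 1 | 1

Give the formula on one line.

((d & c) | (a & ~c))

  (d & c) = 0001000100010001
  ~c = 1100110011001100
  (a & ~c) = 0000000011001100
  ((d & c) | (a & ~c)) = 0001000111011101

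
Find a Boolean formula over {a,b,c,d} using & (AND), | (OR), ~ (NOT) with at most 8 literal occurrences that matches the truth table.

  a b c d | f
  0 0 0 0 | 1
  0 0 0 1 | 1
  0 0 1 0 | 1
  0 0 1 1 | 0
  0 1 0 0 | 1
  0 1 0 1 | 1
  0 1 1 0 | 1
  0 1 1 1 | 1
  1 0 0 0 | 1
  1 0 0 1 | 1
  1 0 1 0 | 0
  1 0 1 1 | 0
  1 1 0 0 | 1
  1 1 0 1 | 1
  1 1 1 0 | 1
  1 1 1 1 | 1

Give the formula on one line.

(b | ((~b & ~c) | ((~c | ~a) & (a | ~d))))

  ~b = 1111000011110000
  ~c = 1100110011001100
  (~b & ~c) = 1100000011000000
  ~a = 1111111100000000
  (~c | ~a) = 1111111111001100
  ~d = 1010101010101010
  (a | ~d) = 1010101011111111
  ((~c | ~a) & (a | ~d)) = 1010101011001100
  ((~b & ~c) | ((~c | ~a) & (a | ~d))) = 1110101011001100
  (b | ((~b & ~c) | ((~c | ~a) & (a | ~d)))) = 1110111111001111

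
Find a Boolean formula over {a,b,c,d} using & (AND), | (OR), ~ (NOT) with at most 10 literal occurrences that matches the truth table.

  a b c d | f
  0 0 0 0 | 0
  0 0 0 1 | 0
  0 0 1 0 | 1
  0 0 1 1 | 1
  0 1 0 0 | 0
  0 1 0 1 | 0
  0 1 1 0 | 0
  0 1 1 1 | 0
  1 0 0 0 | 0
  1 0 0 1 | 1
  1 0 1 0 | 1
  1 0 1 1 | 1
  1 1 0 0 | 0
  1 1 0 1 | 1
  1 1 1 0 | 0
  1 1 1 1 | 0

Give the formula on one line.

((c | ((d | b) & a)) & (~b | (~c & (a & (d | ~b)))))

  (d | b) = 0101111101011111
  ((d | b) & a) = 0000000001011111
  (c | ((d | b) & a)) = 0011001101111111
  ~b = 1111000011110000
  ~c = 1100110011001100
  (d | ~b) = 1111010111110101
  (a & (d | ~b)) = 0000000011110101
  (~c & (a & (d | ~b))) = 0000000011000100
  (~b | (~c & (a & (d | ~b)))) = 1111000011110100
  ((c | ((d | b) & a)) & (~b | (~c & (a & (d | ~b))))) = 0011000001110100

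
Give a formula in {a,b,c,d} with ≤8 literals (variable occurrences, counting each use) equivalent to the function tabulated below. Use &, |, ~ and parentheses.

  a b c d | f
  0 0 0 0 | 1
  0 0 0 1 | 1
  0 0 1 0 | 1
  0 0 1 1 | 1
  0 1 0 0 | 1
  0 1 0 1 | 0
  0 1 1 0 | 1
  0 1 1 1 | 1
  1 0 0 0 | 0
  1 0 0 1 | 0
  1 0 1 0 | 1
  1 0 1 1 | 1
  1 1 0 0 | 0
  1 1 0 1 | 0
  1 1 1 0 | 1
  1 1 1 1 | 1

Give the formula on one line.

  ~a = 1111111100000000
  ~b = 1111000011110000
  (~a & ~b) = 1111000000000000
  ~d = 1010101010101010
  (b & ~d) = 0000101000001010
  (~a & ~d) = 1010101000000000
  (d | (~a & ~d)) = 1111111101010101
  ((b & ~d) & (d | (~a & ~d))) = 0000101000000000
  (c | ((b & ~d) & (d | (~a & ~d)))) = 0011101100110011
  ((~a & ~b) | (c | ((b & ~d) & (d | (~a & ~d))))) = 1111101100110011

((~a & ~b) | (c | ((b & ~d) & (d | (~a & ~d)))))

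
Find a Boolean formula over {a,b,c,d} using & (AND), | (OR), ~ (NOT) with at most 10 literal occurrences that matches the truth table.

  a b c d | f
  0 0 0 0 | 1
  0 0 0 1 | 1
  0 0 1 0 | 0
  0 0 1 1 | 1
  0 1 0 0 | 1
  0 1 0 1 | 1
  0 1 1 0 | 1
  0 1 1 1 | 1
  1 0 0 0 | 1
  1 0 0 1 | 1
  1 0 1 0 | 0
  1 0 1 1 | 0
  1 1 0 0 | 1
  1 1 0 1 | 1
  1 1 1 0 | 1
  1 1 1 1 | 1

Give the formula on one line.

  ~a = 1111111100000000
  (d & ~a) = 0101010100000000
  ~b = 1111000011110000
  (~b | a) = 1111000011111111
  ~c = 1100110011001100
  (~c | b) = 1100111111001111
  ((~b | a) & (~c | b)) = 1100000011001111
  ((d & ~a) | ((~b | a) & (~c | b))) = 1101010111001111
  (d & ~c) = 0100010001000100
  (b | (d & ~c)) = 0100111101001111
  (((d & ~a) | ((~b | a) & (~c | b))) | (b | (d & ~c))) = 1101111111001111

(((d & ~a) | ((~b | a) & (~c | b))) | (b | (d & ~c)))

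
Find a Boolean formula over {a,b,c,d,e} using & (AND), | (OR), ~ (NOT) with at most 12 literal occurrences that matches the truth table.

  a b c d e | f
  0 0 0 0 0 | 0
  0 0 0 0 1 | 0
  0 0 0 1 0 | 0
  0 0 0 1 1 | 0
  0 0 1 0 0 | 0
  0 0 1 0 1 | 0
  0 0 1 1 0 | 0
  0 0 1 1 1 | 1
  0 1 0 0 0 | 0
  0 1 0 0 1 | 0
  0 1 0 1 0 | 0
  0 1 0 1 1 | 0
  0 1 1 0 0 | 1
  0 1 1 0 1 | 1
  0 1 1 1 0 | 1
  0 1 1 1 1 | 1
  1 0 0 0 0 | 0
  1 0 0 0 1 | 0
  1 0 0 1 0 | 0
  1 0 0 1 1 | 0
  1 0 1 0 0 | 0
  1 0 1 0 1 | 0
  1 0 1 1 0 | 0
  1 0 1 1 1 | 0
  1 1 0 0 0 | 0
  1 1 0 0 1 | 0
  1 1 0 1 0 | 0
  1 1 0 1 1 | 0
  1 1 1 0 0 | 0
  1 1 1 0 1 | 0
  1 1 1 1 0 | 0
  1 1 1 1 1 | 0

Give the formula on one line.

((c & ~a) & ((((a | b) & (~b | c)) | (e & d)) & c))

  ~a = 11111111111111110000000000000000
  (c & ~a) = 00001111000011110000000000000000
  (a | b) = 00000000111111111111111111111111
  ~b = 11111111000000001111111100000000
  (~b | c) = 11111111000011111111111100001111
  ((a | b) & (~b | c)) = 00000000000011111111111100001111
  (e & d) = 00010001000100010001000100010001
  (((a | b) & (~b | c)) | (e & d)) = 00010001000111111111111100011111
  ((((a | b) & (~b | c)) | (e & d)) & c) = 00000001000011110000111100001111
  ((c & ~a) & ((((a | b) & (~b | c)) | (e & d)) & c)) = 00000001000011110000000000000000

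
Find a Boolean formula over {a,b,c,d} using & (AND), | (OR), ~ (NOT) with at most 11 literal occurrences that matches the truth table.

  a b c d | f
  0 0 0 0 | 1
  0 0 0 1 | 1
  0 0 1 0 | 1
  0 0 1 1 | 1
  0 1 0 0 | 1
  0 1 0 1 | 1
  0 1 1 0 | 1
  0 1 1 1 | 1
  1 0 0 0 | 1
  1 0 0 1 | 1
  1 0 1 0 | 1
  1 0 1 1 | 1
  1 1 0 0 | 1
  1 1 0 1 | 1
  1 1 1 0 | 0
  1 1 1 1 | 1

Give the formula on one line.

(~a | ((((a | c) & (~c | d)) & b) | (~b & a)))

  ~a = 1111111100000000
  (a | c) = 0011001111111111
  ~c = 1100110011001100
  (~c | d) = 1101110111011101
  ((a | c) & (~c | d)) = 0001000111011101
  (((a | c) & (~c | d)) & b) = 0000000100001101
  ~b = 1111000011110000
  (~b & a) = 0000000011110000
  ((((a | c) & (~c | d)) & b) | (~b & a)) = 0000000111111101
  (~a | ((((a | c) & (~c | d)) & b) | (~b & a))) = 1111111111111101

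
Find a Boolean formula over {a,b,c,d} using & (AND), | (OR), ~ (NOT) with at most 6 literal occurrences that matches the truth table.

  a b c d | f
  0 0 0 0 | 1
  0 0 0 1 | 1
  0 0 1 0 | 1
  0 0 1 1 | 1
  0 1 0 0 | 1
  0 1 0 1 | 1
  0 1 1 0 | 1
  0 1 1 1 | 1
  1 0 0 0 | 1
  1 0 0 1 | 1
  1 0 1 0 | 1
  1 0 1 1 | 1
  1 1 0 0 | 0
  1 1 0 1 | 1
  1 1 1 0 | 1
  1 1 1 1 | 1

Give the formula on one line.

((~a | ~b) | (d | c))

  ~a = 1111111100000000
  ~b = 1111000011110000
  (~a | ~b) = 1111111111110000
  (d | c) = 0111011101110111
  ((~a | ~b) | (d | c)) = 1111111111110111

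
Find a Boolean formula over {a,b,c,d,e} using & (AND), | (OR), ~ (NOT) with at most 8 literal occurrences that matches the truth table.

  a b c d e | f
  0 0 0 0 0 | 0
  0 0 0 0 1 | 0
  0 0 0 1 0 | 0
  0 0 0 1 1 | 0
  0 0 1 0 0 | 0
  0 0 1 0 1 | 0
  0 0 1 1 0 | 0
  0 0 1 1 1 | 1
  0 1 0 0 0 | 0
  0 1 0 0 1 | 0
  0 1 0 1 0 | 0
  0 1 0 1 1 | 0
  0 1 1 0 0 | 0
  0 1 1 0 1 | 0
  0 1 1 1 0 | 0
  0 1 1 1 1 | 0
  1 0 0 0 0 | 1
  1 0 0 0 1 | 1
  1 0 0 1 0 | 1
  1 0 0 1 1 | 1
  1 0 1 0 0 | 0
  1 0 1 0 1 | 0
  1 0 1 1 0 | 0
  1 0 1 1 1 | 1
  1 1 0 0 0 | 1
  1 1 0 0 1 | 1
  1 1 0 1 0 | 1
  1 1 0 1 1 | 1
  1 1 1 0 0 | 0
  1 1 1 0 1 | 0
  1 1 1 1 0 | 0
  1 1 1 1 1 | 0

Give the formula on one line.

((a & ~c) | ((e & (c & ~b)) & d))

  ~c = 11110000111100001111000011110000
  (a & ~c) = 00000000000000001111000011110000
  ~b = 11111111000000001111111100000000
  (c & ~b) = 00001111000000000000111100000000
  (e & (c & ~b)) = 00000101000000000000010100000000
  ((e & (c & ~b)) & d) = 00000001000000000000000100000000
  ((a & ~c) | ((e & (c & ~b)) & d)) = 00000001000000001111000111110000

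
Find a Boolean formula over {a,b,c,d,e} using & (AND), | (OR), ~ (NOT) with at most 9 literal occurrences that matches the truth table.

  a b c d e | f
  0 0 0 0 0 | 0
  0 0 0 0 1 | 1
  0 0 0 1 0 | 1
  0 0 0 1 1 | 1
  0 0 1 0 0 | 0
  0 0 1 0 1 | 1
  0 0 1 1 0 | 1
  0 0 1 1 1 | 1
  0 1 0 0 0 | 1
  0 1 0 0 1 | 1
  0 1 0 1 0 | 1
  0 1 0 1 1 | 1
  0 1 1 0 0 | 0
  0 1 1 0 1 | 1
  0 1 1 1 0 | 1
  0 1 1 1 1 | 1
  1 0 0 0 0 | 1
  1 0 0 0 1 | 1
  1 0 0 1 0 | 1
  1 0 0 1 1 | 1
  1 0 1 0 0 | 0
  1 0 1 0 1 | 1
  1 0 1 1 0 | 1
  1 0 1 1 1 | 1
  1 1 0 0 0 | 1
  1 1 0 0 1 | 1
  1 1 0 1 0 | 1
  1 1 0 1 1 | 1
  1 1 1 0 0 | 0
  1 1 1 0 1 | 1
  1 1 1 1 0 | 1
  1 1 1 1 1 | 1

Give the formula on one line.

  (e | d) = 01110111011101110111011101110111
  ~c = 11110000111100001111000011110000
  ~e = 10101010101010101010101010101010
  (a | e) = 01010101010101011111111111111111
  (~e & (a | e)) = 00000000000000001010101010101010
  ((~e & (a | e)) | b) = 00000000111111111010101011111111
  (~c & ((~e & (a | e)) | b)) = 00000000111100001010000011110000
  ((e | d) | (~c & ((~e & (a | e)) | b))) = 01110111111101111111011111110111

((e | d) | (~c & ((~e & (a | e)) | b)))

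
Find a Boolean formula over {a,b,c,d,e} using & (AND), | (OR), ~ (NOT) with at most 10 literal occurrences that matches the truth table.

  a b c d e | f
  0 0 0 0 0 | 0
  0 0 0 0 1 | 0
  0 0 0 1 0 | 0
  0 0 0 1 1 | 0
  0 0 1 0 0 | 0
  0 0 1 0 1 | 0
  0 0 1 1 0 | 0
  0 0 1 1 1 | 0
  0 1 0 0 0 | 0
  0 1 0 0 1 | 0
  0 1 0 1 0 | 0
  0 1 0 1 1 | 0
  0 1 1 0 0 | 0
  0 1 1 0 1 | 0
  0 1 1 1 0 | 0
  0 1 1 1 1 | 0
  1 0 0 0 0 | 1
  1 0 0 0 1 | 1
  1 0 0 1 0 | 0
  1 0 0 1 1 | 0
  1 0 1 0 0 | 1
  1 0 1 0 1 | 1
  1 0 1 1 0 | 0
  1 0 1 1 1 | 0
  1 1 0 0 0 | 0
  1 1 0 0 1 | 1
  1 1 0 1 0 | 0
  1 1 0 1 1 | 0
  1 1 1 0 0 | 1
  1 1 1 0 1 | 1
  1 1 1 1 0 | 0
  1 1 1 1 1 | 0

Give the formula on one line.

  ~d = 11001100110011001100110011001100
  (a & ~d) = 00000000000000001100110011001100
  ~c = 11110000111100001111000011110000
  (~c | b) = 11110000111111111111000011111111
  ~b = 11111111000000001111111100000000
  (~b | e) = 11111111010101011111111101010101
  ((~c | b) & (~b | e)) = 11110000010101011111000001010101
  (c | ((~c | b) & (~b | e))) = 11111111010111111111111101011111
  ((a & ~d) & (c | ((~c | b) & (~b | e)))) = 00000000000000001100110001001100

((a & ~d) & (c | ((~c | b) & (~b | e))))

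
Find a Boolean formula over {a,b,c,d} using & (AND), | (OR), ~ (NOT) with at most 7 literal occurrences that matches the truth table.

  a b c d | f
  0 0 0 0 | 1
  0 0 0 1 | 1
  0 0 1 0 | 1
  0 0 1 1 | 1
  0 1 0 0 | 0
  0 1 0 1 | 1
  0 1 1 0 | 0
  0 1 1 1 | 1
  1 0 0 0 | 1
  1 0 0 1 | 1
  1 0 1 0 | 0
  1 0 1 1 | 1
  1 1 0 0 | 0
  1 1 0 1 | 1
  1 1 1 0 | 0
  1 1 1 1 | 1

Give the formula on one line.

  ~b = 1111000011110000
  ~a = 1111111100000000
  ~c = 1100110011001100
  (~a | ~c) = 1111111111001100
  ((~a | ~c) | b) = 1111111111001111
  (~b & ((~a | ~c) | b)) = 1111000011000000
  (c & d) = 0001000100010001
  ((~b & ((~a | ~c) | b)) | (c & d)) = 1111000111010001
  (d | ((~b & ((~a | ~c) | b)) | (c & d))) = 1111010111010101

(d | ((~b & ((~a | ~c) | b)) | (c & d)))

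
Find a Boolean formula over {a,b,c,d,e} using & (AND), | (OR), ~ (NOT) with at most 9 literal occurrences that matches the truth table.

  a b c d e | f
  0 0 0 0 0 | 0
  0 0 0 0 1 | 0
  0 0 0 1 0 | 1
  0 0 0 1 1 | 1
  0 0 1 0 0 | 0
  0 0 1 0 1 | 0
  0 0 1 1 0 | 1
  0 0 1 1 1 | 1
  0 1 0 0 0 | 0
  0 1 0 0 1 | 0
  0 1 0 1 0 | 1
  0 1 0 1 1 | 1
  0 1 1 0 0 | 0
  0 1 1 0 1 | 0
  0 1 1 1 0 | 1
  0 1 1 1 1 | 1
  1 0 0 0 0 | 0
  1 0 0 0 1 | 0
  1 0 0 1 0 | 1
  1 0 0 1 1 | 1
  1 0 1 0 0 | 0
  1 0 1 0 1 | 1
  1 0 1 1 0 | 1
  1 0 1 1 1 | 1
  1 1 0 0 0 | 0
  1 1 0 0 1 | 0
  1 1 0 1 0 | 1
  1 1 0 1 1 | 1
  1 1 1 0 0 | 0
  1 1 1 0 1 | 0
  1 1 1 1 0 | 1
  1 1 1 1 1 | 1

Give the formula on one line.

  ~c = 11110000111100001111000011110000
  (a | ~c) = 11110000111100001111111111111111
  (e & c) = 00000101000001010000010100000101
  (d | (e & c)) = 00110111001101110011011100110111
  ~b = 11111111000000001111111100000000
  ((d | (e & c)) & ~b) = 00110111000000000011011100000000
  ((a | ~c) & ((d | (e & c)) & ~b)) = 00110000000000000011011100000000
  (((a | ~c) & ((d | (e & c)) & ~b)) | d) = 00110011001100110011011100110011

(((a | ~c) & ((d | (e & c)) & ~b)) | d)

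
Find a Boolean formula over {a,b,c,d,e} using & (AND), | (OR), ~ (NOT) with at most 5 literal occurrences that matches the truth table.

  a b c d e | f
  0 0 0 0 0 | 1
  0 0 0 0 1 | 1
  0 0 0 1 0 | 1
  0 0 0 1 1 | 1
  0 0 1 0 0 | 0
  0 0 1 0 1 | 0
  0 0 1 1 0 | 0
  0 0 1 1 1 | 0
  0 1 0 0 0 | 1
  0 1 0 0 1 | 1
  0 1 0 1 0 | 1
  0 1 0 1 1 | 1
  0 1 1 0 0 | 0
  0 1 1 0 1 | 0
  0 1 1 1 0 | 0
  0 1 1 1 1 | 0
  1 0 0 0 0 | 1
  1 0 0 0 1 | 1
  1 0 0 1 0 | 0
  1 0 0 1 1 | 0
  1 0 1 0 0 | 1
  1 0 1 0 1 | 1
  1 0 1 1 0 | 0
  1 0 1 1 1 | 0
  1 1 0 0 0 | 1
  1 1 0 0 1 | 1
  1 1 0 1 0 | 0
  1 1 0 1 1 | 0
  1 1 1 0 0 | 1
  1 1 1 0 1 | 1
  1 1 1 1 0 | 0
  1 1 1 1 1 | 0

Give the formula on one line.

((~a & ~c) | (a & ~d))

  ~a = 11111111111111110000000000000000
  ~c = 11110000111100001111000011110000
  (~a & ~c) = 11110000111100000000000000000000
  ~d = 11001100110011001100110011001100
  (a & ~d) = 00000000000000001100110011001100
  ((~a & ~c) | (a & ~d)) = 11110000111100001100110011001100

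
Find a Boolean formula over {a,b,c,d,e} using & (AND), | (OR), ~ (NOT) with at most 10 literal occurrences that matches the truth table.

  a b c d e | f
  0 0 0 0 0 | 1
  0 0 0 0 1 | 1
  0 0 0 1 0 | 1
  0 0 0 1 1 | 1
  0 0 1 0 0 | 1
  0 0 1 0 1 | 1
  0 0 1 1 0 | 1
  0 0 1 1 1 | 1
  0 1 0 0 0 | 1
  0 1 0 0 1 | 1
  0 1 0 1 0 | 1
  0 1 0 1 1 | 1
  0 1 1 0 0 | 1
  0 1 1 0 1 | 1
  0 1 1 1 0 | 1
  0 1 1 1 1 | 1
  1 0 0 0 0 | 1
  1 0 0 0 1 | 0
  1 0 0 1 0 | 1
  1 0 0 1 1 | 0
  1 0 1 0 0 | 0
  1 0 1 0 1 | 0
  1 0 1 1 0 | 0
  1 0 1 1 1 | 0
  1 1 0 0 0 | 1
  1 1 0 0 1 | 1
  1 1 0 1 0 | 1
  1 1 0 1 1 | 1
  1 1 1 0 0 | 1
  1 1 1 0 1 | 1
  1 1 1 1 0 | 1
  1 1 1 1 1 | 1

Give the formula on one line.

((b & (e & a)) | ((~e & (b | (a & ~c))) | ~a))

  (e & a) = 00000000000000000101010101010101
  (b & (e & a)) = 00000000000000000000000001010101
  ~e = 10101010101010101010101010101010
  ~c = 11110000111100001111000011110000
  (a & ~c) = 00000000000000001111000011110000
  (b | (a & ~c)) = 00000000111111111111000011111111
  (~e & (b | (a & ~c))) = 00000000101010101010000010101010
  ~a = 11111111111111110000000000000000
  ((~e & (b | (a & ~c))) | ~a) = 11111111111111111010000010101010
  ((b & (e & a)) | ((~e & (b | (a & ~c))) | ~a)) = 11111111111111111010000011111111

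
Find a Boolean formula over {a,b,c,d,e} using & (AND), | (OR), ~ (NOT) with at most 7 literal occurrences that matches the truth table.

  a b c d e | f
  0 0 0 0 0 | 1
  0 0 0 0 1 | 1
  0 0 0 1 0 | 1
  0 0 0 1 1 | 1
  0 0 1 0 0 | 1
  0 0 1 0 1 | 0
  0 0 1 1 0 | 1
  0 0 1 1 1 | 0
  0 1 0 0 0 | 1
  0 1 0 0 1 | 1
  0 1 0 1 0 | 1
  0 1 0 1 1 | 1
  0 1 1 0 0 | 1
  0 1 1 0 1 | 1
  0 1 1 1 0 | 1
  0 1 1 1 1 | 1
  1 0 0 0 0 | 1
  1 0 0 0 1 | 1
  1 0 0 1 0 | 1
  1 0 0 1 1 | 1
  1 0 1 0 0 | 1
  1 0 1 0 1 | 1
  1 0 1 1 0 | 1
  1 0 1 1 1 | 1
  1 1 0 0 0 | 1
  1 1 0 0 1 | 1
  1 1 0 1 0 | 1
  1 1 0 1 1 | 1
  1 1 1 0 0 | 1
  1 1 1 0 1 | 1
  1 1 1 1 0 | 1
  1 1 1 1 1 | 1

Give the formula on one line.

  ~c = 11110000111100001111000011110000
  ~e = 10101010101010101010101010101010
  (b | ~e) = 10101010111111111010101011111111
  (a | ~e) = 10101010101010101111111111111111
  ((b | ~e) | (a | ~e)) = 10101010111111111111111111111111
  (~c | ((b | ~e) | (a | ~e))) = 11111010111111111111111111111111

(~c | ((b | ~e) | (a | ~e)))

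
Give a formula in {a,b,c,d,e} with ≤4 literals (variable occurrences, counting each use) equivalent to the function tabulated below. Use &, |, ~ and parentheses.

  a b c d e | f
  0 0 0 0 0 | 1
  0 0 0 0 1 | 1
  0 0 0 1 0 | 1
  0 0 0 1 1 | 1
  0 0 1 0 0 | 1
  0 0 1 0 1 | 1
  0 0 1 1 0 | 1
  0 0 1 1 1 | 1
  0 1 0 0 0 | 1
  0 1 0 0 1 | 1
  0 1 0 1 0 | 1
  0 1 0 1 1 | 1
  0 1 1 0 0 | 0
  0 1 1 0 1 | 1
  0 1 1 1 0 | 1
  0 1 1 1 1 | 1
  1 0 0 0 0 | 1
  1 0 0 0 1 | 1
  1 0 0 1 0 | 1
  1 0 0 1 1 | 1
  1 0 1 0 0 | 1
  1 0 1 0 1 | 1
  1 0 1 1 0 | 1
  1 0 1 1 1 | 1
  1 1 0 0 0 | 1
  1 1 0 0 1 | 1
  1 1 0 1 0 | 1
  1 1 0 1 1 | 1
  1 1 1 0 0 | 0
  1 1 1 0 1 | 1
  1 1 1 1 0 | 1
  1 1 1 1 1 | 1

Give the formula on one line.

(d | ((~c | ~b) | e))

  ~c = 11110000111100001111000011110000
  ~b = 11111111000000001111111100000000
  (~c | ~b) = 11111111111100001111111111110000
  ((~c | ~b) | e) = 11111111111101011111111111110101
  (d | ((~c | ~b) | e)) = 11111111111101111111111111110111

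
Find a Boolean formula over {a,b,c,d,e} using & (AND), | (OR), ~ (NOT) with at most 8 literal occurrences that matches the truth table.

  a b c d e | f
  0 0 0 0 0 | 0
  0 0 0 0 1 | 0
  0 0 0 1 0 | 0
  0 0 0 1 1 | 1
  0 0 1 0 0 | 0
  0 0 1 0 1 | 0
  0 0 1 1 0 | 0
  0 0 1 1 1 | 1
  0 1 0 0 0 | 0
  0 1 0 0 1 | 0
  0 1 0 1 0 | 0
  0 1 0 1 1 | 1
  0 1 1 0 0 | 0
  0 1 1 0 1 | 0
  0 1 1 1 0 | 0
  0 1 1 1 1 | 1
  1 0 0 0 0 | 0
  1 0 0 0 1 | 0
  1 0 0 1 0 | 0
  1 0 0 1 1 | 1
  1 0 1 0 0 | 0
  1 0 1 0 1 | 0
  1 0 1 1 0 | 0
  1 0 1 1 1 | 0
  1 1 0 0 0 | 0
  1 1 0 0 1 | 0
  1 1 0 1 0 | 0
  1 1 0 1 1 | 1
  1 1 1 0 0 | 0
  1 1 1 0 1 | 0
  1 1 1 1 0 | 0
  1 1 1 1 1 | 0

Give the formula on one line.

(d & ((~d | e) & (~c | ~a)))

  ~d = 11001100110011001100110011001100
  (~d | e) = 11011101110111011101110111011101
  ~c = 11110000111100001111000011110000
  ~a = 11111111111111110000000000000000
  (~c | ~a) = 11111111111111111111000011110000
  ((~d | e) & (~c | ~a)) = 11011101110111011101000011010000
  (d & ((~d | e) & (~c | ~a))) = 00010001000100010001000000010000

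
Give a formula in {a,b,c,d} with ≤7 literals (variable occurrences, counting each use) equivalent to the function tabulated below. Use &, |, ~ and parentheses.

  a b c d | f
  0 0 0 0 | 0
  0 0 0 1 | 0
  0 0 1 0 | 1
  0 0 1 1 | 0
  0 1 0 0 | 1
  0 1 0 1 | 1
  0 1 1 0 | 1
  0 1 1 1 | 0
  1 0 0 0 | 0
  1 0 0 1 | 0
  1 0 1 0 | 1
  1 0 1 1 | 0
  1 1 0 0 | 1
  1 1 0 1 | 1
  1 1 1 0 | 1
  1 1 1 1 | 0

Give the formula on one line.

((~d | ((d | a) & ~c)) & ((~c & b) | c))

  ~d = 1010101010101010
  (d | a) = 0101010111111111
  ~c = 1100110011001100
  ((d | a) & ~c) = 0100010011001100
  (~d | ((d | a) & ~c)) = 1110111011101110
  (~c & b) = 0000110000001100
  ((~c & b) | c) = 0011111100111111
  ((~d | ((d | a) & ~c)) & ((~c & b) | c)) = 0010111000101110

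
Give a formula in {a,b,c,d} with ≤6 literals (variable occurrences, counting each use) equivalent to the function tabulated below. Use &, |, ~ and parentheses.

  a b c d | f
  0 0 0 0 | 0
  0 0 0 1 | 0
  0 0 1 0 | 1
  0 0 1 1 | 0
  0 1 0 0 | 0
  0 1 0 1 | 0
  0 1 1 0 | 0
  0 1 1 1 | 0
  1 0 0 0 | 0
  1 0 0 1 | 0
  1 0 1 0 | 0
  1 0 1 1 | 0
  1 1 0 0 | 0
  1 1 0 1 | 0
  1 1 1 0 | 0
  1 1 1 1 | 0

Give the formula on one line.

(~a & ((a | (~d & c)) & ~b))

  ~a = 1111111100000000
  ~d = 1010101010101010
  (~d & c) = 0010001000100010
  (a | (~d & c)) = 0010001011111111
  ~b = 1111000011110000
  ((a | (~d & c)) & ~b) = 0010000011110000
  (~a & ((a | (~d & c)) & ~b)) = 0010000000000000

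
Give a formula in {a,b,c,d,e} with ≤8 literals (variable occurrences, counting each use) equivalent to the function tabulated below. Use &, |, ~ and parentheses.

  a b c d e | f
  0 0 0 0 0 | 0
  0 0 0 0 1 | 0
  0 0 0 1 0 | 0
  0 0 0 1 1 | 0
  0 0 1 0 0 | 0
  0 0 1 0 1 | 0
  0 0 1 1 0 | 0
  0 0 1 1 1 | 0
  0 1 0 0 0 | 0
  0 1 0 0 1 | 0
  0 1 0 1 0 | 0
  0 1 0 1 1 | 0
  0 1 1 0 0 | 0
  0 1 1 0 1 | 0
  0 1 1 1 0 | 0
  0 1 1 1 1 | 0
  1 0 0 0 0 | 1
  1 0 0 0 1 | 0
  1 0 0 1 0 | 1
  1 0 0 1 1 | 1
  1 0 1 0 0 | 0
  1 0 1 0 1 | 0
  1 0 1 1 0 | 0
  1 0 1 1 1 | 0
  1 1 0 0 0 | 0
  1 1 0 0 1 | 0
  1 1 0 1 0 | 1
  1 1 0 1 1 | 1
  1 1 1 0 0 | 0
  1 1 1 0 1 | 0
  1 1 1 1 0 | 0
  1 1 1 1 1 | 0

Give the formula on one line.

  ~c = 11110000111100001111000011110000
  (a & ~c) = 00000000000000001111000011110000
  ~e = 10101010101010101010101010101010
  ~b = 11111111000000001111111100000000
  (~e & ~b) = 10101010000000001010101000000000
  (d | (~e & ~b)) = 10111011001100111011101100110011
  ((a & ~c) & (d | (~e & ~b))) = 00000000000000001011000000110000

((a & ~c) & (d | (~e & ~b)))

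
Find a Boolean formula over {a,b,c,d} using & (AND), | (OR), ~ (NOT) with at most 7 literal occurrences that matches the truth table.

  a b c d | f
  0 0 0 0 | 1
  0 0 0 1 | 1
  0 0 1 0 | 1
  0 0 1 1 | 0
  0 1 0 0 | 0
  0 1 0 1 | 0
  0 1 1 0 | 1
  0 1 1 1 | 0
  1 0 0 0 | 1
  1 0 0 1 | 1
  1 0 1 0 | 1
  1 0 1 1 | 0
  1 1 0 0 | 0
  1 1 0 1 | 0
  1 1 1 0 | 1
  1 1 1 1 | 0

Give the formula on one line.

  ~b = 1111000011110000
  (c | ~b) = 1111001111110011
  ~c = 1100110011001100
  ~d = 1010101010101010
  (~c | ~d) = 1110111011101110
  ((c | ~b) & (~c | ~d)) = 1110001011100010

((c | ~b) & (~c | ~d))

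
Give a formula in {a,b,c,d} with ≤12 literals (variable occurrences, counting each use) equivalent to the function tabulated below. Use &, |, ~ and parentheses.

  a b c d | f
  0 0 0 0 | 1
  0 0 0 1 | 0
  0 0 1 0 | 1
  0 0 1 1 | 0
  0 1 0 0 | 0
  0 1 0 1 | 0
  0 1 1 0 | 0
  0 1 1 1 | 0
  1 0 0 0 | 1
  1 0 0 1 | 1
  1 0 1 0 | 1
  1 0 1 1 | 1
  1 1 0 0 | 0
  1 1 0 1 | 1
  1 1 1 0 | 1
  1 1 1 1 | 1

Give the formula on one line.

((~b & ~d) | ((((~c & ~a) | d) | ((d & b) | c)) & a))

  ~b = 1111000011110000
  ~d = 1010101010101010
  (~b & ~d) = 1010000010100000
  ~c = 1100110011001100
  ~a = 1111111100000000
  (~c & ~a) = 1100110000000000
  ((~c & ~a) | d) = 1101110101010101
  (d & b) = 0000010100000101
  ((d & b) | c) = 0011011100110111
  (((~c & ~a) | d) | ((d & b) | c)) = 1111111101110111
  ((((~c & ~a) | d) | ((d & b) | c)) & a) = 0000000001110111
  ((~b & ~d) | ((((~c & ~a) | d) | ((d & b) | c)) & a)) = 1010000011110111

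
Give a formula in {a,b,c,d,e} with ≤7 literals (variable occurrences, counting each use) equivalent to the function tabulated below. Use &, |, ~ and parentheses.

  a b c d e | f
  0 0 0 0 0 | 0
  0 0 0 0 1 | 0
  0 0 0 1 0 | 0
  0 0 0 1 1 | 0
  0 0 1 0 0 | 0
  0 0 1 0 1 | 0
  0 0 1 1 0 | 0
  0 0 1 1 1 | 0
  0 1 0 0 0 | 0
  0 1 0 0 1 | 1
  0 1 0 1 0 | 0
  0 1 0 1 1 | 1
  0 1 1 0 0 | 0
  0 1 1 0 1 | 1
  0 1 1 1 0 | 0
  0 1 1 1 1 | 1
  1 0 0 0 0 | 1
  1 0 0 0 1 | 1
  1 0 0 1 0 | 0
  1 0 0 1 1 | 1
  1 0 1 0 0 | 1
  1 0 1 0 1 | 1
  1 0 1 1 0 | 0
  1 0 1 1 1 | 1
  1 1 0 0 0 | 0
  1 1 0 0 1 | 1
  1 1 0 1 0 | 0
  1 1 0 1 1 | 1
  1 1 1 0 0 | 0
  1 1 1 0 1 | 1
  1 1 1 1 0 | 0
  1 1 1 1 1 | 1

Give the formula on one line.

  ~d = 11001100110011001100110011001100
  (e | ~d) = 11011101110111011101110111011101
  ~b = 11111111000000001111111100000000
  (~b | e) = 11111111010101011111111101010101
  (a | b) = 00000000111111111111111111111111
  ((~b | e) & (a | b)) = 00000000010101011111111101010101
  ((e | ~d) & ((~b | e) & (a | b))) = 00000000010101011101110101010101

((e | ~d) & ((~b | e) & (a | b)))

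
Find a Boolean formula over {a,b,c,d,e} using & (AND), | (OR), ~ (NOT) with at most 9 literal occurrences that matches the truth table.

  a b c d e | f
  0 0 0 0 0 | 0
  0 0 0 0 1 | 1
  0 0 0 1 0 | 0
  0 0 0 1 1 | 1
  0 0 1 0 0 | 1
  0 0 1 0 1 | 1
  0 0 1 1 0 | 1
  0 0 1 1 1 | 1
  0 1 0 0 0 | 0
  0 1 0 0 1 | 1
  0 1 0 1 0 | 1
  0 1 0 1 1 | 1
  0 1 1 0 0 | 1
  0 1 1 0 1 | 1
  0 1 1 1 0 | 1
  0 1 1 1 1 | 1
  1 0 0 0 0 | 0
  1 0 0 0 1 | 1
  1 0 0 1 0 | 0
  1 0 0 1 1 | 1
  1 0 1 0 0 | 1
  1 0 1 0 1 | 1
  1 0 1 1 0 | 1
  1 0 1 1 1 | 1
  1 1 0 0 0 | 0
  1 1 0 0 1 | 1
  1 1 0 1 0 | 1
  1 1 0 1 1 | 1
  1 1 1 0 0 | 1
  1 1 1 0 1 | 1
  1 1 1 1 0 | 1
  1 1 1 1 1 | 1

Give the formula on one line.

  (b & d) = 00000000001100110000000000110011
  (d | e) = 01110111011101110111011101110111
  ((d | e) | c) = 01111111011111110111111101111111
  ~d = 11001100110011001100110011001100
  (~d | e) = 11011101110111011101110111011101
  (c | (~d | e)) = 11011111110111111101111111011111
  (((d | e) | c) & (c | (~d | e))) = 01011111010111110101111101011111
  ((b & d) | (((d | e) | c) & (c | (~d | e)))) = 01011111011111110101111101111111

((b & d) | (((d | e) | c) & (c | (~d | e))))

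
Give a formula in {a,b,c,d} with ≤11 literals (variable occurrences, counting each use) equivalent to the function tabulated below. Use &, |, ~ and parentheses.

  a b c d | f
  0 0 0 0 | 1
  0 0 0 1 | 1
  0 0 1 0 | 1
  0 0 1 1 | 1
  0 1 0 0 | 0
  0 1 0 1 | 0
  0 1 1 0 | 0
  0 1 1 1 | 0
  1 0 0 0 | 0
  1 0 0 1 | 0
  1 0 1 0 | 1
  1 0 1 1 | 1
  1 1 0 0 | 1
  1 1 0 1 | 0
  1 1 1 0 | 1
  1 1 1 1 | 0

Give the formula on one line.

(((~b & (~a | c)) | (b & ~d)) & ((a & ~d) | ~b))

  ~b = 1111000011110000
  ~a = 1111111100000000
  (~a | c) = 1111111100110011
  (~b & (~a | c)) = 1111000000110000
  ~d = 1010101010101010
  (b & ~d) = 0000101000001010
  ((~b & (~a | c)) | (b & ~d)) = 1111101000111010
  (a & ~d) = 0000000010101010
  ((a & ~d) | ~b) = 1111000011111010
  (((~b & (~a | c)) | (b & ~d)) & ((a & ~d) | ~b)) = 1111000000111010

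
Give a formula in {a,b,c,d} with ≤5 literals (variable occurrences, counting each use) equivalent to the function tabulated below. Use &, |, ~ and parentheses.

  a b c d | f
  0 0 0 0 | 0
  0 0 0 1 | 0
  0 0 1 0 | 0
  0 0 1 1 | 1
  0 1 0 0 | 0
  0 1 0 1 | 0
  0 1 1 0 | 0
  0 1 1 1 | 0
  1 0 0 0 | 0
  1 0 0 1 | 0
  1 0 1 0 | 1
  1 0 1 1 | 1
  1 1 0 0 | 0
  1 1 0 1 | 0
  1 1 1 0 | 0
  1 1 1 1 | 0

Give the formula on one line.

  ~b = 1111000011110000
  (a | d) = 0101010111111111
  (~b & (a | d)) = 0101000011110000
  (c & (~b & (a | d))) = 0001000000110000

(c & (~b & (a | d)))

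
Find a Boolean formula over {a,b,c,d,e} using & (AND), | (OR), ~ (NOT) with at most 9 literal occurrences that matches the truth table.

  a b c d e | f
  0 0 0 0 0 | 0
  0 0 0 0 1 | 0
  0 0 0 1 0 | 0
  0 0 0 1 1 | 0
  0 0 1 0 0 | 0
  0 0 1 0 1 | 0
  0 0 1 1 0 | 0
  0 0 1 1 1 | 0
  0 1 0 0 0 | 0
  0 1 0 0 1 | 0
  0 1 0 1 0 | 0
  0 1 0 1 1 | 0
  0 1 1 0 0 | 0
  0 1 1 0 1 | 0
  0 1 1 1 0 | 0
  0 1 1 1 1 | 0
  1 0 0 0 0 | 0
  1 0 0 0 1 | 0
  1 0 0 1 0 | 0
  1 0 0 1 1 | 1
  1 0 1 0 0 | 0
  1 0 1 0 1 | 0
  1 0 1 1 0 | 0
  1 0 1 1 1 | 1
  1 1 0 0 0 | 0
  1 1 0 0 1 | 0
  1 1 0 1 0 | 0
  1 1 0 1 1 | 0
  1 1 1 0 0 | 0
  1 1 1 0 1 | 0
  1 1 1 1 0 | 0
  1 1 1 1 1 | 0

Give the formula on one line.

(((a & (d | (~e & (d | a)))) & d) & (~b & e))

  ~e = 10101010101010101010101010101010
  (d | a) = 00110011001100111111111111111111
  (~e & (d | a)) = 00100010001000101010101010101010
  (d | (~e & (d | a))) = 00110011001100111011101110111011
  (a & (d | (~e & (d | a)))) = 00000000000000001011101110111011
  ((a & (d | (~e & (d | a)))) & d) = 00000000000000000011001100110011
  ~b = 11111111000000001111111100000000
  (~b & e) = 01010101000000000101010100000000
  (((a & (d | (~e & (d | a)))) & d) & (~b & e)) = 00000000000000000001000100000000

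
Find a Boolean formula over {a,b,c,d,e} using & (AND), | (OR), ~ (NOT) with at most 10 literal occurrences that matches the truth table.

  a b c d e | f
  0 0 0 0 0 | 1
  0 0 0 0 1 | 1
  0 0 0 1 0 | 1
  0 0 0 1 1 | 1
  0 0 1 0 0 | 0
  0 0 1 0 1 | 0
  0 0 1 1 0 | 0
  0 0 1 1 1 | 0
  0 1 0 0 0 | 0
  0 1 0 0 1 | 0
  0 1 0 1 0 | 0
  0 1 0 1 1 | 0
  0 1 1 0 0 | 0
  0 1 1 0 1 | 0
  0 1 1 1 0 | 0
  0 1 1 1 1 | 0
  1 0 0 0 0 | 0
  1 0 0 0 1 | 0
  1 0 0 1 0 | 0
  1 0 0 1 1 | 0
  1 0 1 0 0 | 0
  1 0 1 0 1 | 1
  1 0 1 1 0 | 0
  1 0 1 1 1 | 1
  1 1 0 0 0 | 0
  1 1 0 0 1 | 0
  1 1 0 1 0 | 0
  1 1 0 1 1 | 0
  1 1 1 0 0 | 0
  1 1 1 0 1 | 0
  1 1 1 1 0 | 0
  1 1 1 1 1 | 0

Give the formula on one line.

(~b & ((~a & ~c) | ((b | a) & (c & e))))

  ~b = 11111111000000001111111100000000
  ~a = 11111111111111110000000000000000
  ~c = 11110000111100001111000011110000
  (~a & ~c) = 11110000111100000000000000000000
  (b | a) = 00000000111111111111111111111111
  (c & e) = 00000101000001010000010100000101
  ((b | a) & (c & e)) = 00000000000001010000010100000101
  ((~a & ~c) | ((b | a) & (c & e))) = 11110000111101010000010100000101
  (~b & ((~a & ~c) | ((b | a) & (c & e)))) = 11110000000000000000010100000000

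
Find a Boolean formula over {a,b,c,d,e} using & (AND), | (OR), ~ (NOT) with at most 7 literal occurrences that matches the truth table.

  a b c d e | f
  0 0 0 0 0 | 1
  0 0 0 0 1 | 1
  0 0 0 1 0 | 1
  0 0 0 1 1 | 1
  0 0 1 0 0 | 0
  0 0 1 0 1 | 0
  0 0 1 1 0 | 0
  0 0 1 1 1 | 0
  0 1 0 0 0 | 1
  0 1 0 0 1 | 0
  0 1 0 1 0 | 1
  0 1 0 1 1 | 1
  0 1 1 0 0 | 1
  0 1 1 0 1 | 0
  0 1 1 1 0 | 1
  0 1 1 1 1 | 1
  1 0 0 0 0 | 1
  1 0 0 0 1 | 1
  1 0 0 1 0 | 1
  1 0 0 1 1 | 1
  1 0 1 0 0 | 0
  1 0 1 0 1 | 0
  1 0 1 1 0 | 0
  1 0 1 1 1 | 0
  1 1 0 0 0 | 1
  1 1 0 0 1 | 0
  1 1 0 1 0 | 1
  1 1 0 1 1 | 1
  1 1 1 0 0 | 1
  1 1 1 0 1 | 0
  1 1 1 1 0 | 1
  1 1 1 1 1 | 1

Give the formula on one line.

((b | ~c) & (((d & b) | ~b) | ~e))

  ~c = 11110000111100001111000011110000
  (b | ~c) = 11110000111111111111000011111111
  (d & b) = 00000000001100110000000000110011
  ~b = 11111111000000001111111100000000
  ((d & b) | ~b) = 11111111001100111111111100110011
  ~e = 10101010101010101010101010101010
  (((d & b) | ~b) | ~e) = 11111111101110111111111110111011
  ((b | ~c) & (((d & b) | ~b) | ~e)) = 11110000101110111111000010111011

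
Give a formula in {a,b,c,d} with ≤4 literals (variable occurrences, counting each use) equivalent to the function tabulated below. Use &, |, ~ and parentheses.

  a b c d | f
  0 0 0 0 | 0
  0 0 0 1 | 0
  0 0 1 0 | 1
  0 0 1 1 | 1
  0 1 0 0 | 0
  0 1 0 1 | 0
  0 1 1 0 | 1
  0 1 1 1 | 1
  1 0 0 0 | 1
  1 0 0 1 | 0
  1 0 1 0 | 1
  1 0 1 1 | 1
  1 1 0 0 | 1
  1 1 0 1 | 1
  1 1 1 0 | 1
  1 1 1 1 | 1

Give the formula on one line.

((a & (~d | b)) | c)

  ~d = 1010101010101010
  (~d | b) = 1010111110101111
  (a & (~d | b)) = 0000000010101111
  ((a & (~d | b)) | c) = 0011001110111111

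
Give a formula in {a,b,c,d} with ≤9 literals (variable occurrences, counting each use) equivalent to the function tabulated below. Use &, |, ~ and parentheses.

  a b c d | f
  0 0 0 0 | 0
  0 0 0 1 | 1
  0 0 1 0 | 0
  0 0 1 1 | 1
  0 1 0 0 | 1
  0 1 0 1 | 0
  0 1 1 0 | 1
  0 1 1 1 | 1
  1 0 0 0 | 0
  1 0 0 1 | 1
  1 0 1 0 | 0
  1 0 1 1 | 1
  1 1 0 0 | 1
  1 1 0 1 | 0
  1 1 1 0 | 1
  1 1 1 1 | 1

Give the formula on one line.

  (d | b) = 0101111101011111
  ~d = 1010101010101010
  (d & c) = 0001000100010001
  ~b = 1111000011110000
  ((d & c) | ~b) = 1111000111110001
  (~d | ((d & c) | ~b)) = 1111101111111011
  (d & (~d | ((d & c) | ~b))) = 0101000101010001
  ((d & (~d | ((d & c) | ~b))) | ~d) = 1111101111111011
  ((d | b) & ((d & (~d | ((d & c) | ~b))) | ~d)) = 0101101101011011

((d | b) & ((d & (~d | ((d & c) | ~b))) | ~d))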